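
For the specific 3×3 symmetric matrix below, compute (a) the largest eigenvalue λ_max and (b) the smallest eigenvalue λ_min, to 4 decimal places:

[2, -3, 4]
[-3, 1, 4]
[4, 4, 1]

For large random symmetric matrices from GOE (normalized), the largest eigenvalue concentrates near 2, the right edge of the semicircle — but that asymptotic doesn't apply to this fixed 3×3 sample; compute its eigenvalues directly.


Since M is real symmetric, all three eigenvalues are real; they are the roots of det(λI − M) = λ³ − (tr M) λ² + s λ − det M, where s is the sum of the principal 2×2 minors.
tr M = 2 + 1 + 1 = 4.
s = (2·1 − (-3)²) + (2·1 − 4²) + (1·1 − 4²) = -7 + (-14) + (-15) = -36.
det M (expand along row 1) = 2·(-15) − (-3)·(-19) + 4·(-16) = -151.
Characteristic polynomial: λ³ − 4λ² − 36λ + 151 = 0.
Substitute λ = y + (tr M)/3 = y + 1.333333 to remove the quadratic term: y³ + p·y + q = 0 with p = s − (tr M)²/3 = -41.333333 and q = −2(tr M)³/27 + (tr M)·s/3 − det M = 98.259259.
Three real roots ⇒ use the trigonometric (Viète) form: r = 2√(−p/3) = 7.423686, φ = arccos(3q/(p·r)) = arccos(-0.960671) = 2.860205 rad.
y_k = r·cos(φ/3 − 2πk/3) for k = 0, 1, 2 gives y = 4.297666, 3.093388, -7.391054.
λ_k = y_k + 1.333333 gives λ = 5.6310, 4.4267, -6.0577 (check: the sum is 4.0000 = tr M).

Hence λ_max = 5.6310 and λ_min = -6.0577.


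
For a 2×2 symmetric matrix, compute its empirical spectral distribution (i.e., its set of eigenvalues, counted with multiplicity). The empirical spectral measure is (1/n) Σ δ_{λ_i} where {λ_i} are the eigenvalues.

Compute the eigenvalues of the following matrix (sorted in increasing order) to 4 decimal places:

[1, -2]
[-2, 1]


Since M is real symmetric, both eigenvalues are real; they are the roots of det(λI − M) = λ² − (tr M) λ + det M.
tr M = 1 + 1 = 2.
det M = 1·1 − (-2)² = 1 − 4 = -3.
Characteristic polynomial: λ² − 2λ − 3 = 0.
Discriminant Δ = (tr M)² − 4·det M = 4 − (-12) = 16; √Δ = 4.000000.
λ = (tr M ± √Δ)/2 = (2 ± 4.000000)/2, giving (tr M − √Δ)/2 = -1.0000 and (tr M + √Δ)/2 = 3.0000.

Eigenvalues sorted in increasing order: [-1.0000, 3.0000].


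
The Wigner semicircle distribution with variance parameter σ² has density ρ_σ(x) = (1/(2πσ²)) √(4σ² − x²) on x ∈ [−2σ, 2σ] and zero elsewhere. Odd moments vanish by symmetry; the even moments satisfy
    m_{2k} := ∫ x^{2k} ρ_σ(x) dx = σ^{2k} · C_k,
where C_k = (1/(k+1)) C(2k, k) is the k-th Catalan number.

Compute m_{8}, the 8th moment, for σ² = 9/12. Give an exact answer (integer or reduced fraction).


By the scaled semicircle moment identity, m_{2k} = σ^{2k} · C_k with k = 4.
C_4 = (1/(k+1)) · C(2k, k) = (1/5) · C(8, 4) = (1/5) · 70 = 14.
σ^{2k} = (σ²)^k = (9/12)^4 = 81/256.

Therefore m_{8} = σ^{8} · C_4 = (81/256) · 14 = 567/128.


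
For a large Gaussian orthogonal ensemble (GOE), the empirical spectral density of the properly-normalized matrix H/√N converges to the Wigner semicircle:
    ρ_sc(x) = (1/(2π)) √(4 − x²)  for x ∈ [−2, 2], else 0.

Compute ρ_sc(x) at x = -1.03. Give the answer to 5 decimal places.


ρ_sc(x) = (1/(2π)) √(4 − x²). With x = -1.03:
  4 − x² = 4 − (-1.03)² = 4 − 1.060900 = 2.939100.
  √(4 − x²) = 1.714380.
  1/(2π) = 0.159155.
  ρ_sc(-1.03) = 0.159155 · 1.714380 = 0.272852.

Rounded to 5 decimal places: ρ_sc(-1.03) ≈ 0.27285.


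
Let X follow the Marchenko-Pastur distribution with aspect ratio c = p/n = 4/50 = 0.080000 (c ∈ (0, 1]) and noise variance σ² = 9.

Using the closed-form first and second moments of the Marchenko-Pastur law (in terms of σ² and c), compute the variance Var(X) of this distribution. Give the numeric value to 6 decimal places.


Recall the MP moments m_1 = E[X] = σ² and m_2 = E[X²] = σ⁴ (1 + c).
m_1 = E[X] = σ² = 9, so m_1² = 81.
m_2 = E[X²] = σ⁴ (1 + c) = 81 · (1 + 0.080000) = 81 · 1.080000 = 87.480000.
(Note m_2 − m_1² simplifies to c · σ⁴ = 0.080000 · 81.)

Var(X) = m_2 − m_1² = 87.480000 − 81 = 6.480000.


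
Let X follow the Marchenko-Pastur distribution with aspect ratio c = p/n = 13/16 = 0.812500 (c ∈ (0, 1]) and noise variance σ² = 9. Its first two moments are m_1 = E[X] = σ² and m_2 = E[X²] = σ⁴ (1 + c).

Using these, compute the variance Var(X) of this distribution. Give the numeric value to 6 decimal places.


m_1 = E[X] = σ² = 9, so m_1² = 81.
m_2 = E[X²] = σ⁴ (1 + c) = 81 · (1 + 0.812500) = 81 · 1.812500 = 146.812500.
(Note m_2 − m_1² simplifies to c · σ⁴ = 0.812500 · 81.)

Var(X) = m_2 − m_1² = 146.812500 − 81 = 65.812500.


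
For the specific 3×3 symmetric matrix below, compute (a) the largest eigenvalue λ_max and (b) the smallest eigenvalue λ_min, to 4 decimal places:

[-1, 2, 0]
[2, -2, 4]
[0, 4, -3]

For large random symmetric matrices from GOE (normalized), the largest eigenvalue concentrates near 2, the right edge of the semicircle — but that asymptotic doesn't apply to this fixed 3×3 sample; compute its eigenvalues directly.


Since M is real symmetric, all three eigenvalues are real; they are the roots of det(λI − M) = λ³ − (tr M) λ² + s λ − det M, where s is the sum of the principal 2×2 minors.
tr M = -1 + (-2) + (-3) = -6.
s = ((-1)·(-2) − 2²) + ((-1)·(-3) − 0²) + ((-2)·(-3) − 4²) = -2 + 3 + (-10) = -9.
det M (expand along row 1) = (-1)·(-10) − 2·(-6) + 0·8 = 22.
Characteristic polynomial: λ³ + 6λ² − 9λ − 22 = 0.
Substitute λ = y + (tr M)/3 = y − 2.000000 to remove the quadratic term: y³ + p·y + q = 0 with p = s − (tr M)²/3 = -21.000000 and q = −2(tr M)³/27 + (tr M)·s/3 − det M = 12.000000.
Three real roots ⇒ use the trigonometric (Viète) form: r = 2√(−p/3) = 5.291503, φ = arccos(3q/(p·r)) = arccos(-0.323970) = 1.900719 rad.
y_k = r·cos(φ/3 − 2πk/3) for k = 0, 1, 2 gives y = 4.264514, 0.580756, -4.845270.
λ_k = y_k − 2.000000 gives λ = 2.2645, -1.4192, -6.8453 (check: the sum is -6.0000 = tr M).

Hence λ_max = 2.2645 and λ_min = -6.8453.


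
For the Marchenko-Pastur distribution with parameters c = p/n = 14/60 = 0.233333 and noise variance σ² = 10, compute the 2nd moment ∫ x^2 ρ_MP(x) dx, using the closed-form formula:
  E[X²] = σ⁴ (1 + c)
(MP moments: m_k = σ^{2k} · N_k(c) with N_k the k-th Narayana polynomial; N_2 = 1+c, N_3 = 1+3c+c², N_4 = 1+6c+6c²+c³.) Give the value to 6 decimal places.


E[X²] = σ⁴ (1 + c) (second MP moment). With σ² = 10 (so σ⁴ = 100) and c = 14/60 = 0.233333: E[X²] = 100 · (1 + 0.233333) = 100 · 1.233333.

So E[X^2] = 123.333333.


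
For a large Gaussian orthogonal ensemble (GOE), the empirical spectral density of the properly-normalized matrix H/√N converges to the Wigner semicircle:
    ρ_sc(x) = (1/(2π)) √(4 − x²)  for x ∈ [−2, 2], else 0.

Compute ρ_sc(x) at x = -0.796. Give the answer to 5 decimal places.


ρ_sc(x) = (1/(2π)) √(4 − x²). With x = -0.796:
  4 − x² = 4 − (-0.796)² = 4 − 0.633616 = 3.366384.
  √(4 − x²) = 1.834771.
  1/(2π) = 0.159155.
  ρ_sc(-0.796) = 0.159155 · 1.834771 = 0.292013.

Rounded to 5 decimal places: ρ_sc(-0.796) ≈ 0.29201.


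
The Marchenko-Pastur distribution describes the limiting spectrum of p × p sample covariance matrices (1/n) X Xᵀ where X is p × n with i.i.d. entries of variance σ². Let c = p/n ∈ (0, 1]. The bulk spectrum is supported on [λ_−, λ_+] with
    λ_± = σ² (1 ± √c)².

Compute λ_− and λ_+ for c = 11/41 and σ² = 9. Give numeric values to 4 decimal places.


c = 11/41 = 0.268293; √c = 0.517970.
λ_− = σ² (1 − √c)² = 9 · (1 − 0.517970)² = 9 · (0.482030)² = 2.091178.
λ_+ = σ² (1 + √c)² = 9 · (1 + 0.517970)² = 9 · (1.517970)² = 20.738090.

Rounded to 4 decimal places: λ_− ≈ 2.0912, λ_+ ≈ 20.7381.


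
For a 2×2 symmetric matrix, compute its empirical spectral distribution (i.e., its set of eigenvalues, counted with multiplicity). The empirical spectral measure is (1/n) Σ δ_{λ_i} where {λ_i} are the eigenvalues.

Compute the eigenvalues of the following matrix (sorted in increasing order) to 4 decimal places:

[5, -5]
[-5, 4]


Since M is real symmetric, both eigenvalues are real; they are the roots of det(λI − M) = λ² − (tr M) λ + det M.
tr M = 5 + 4 = 9.
det M = 5·4 − (-5)² = 20 − 25 = -5.
Characteristic polynomial: λ² − 9λ − 5 = 0.
Discriminant Δ = (tr M)² − 4·det M = 81 − (-20) = 101; √Δ = 10.049876.
λ = (tr M ± √Δ)/2 = (9 ± 10.049876)/2, giving (tr M − √Δ)/2 = -0.5249 and (tr M + √Δ)/2 = 9.5249.

Eigenvalues sorted in increasing order: [-0.5249, 9.5249].


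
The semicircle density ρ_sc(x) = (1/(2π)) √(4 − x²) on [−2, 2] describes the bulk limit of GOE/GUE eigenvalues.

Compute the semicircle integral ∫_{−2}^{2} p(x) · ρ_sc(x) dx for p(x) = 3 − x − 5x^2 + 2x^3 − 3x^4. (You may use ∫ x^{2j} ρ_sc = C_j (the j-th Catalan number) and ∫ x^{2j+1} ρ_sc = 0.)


Write p(x) = Σ a_i x^i, split into monomials and integrate each against ρ_sc separately.
Using ∫ x^{2j} ρ_sc = C_j = (1/(j+1)) C(2j, j) (Catalan numbers) and ∫ x^{2j+1} ρ_sc = 0 (odd monomials vanish by symmetry):
  i = 0 (even): a_0 · C_{0} = 3 · 1 = 3
  i = 1 (odd): ∫ x^1 ρ_sc = 0 (vanishes)
  i = 2 (even): a_2 · C_{1} = -5 · 1 = -5
  i = 3 (odd): ∫ x^3 ρ_sc = 0 (vanishes)
  i = 4 (even): a_4 · C_{2} = -3 · 2 = -6

Summing the contributions: ∫_{−2}^{2} p(x) ρ_sc(x) dx = 3 + (-5) + (-6) = -8.


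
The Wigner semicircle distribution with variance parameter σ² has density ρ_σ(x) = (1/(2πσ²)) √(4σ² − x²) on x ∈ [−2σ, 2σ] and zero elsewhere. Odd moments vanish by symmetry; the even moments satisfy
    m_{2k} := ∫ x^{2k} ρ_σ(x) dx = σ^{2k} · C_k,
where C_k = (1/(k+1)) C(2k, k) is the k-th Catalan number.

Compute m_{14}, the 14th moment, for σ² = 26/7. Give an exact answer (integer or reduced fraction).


By the scaled semicircle moment identity, m_{2k} = σ^{2k} · C_k with k = 7.
C_7 = (1/(k+1)) · C(2k, k) = (1/8) · C(14, 7) = (1/8) · 3432 = 429.
σ^{2k} = (σ²)^k = (26/7)^7 = 8031810176/823543.

Therefore m_{14} = σ^{14} · C_7 = (8031810176/823543) · 429 = 3445646565504/823543.


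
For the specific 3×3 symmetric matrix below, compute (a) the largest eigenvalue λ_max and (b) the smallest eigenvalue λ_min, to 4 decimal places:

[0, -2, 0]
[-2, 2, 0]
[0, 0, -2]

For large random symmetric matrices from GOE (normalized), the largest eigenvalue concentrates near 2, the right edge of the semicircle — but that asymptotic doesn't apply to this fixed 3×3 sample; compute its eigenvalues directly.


Since M is real symmetric, all three eigenvalues are real; they are the roots of det(λI − M) = λ³ − (tr M) λ² + s λ − det M, where s is the sum of the principal 2×2 minors.
tr M = 0 + 2 + (-2) = 0.
s = (0·2 − (-2)²) + (0·(-2) − 0²) + (2·(-2) − 0²) = -4 + 0 + (-4) = -8.
det M (expand along row 1) = 0·(-4) − (-2)·4 + 0·0 = 8.
Characteristic polynomial: λ³ − 8λ − 8 = 0.
Substitute λ = y + (tr M)/3 = y + 0.000000 to remove the quadratic term: y³ + p·y + q = 0 with p = s − (tr M)²/3 = -8.000000 and q = −2(tr M)³/27 + (tr M)·s/3 − det M = -8.000000.
Three real roots ⇒ use the trigonometric (Viète) form: r = 2√(−p/3) = 3.265986, φ = arccos(3q/(p·r)) = arccos(0.918559) = 0.406378 rad.
y_k = r·cos(φ/3 − 2πk/3) for k = 0, 1, 2 gives y = 3.236068, -1.236068, -2.000000.
λ_k = y_k + 0.000000 gives λ = 3.2361, -1.2361, -2.0000 (check: the sum is 0.0000 = tr M).

Hence λ_max = 3.2361 and λ_min = -2.0000.


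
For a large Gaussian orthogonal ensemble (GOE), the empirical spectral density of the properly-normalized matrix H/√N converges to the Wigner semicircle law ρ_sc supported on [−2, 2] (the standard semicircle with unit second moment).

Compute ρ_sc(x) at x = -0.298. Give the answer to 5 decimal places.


ρ_sc(x) = (1/(2π)) √(4 − x²). With x = -0.298:
  4 − x² = 4 − (-0.298)² = 4 − 0.088804 = 3.911196.
  √(4 − x²) = 1.977674.
  1/(2π) = 0.159155.
  ρ_sc(-0.298) = 0.159155 · 1.977674 = 0.314757.

Rounded to 5 decimal places: ρ_sc(-0.298) ≈ 0.31476.


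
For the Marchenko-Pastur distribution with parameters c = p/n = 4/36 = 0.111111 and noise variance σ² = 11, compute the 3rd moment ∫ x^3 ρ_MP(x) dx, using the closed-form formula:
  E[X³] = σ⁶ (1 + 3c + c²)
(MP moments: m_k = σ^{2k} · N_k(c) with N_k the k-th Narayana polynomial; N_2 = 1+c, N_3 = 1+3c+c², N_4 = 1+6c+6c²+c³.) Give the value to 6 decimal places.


E[X³] = σ⁶ (1 + 3c + c²) (third MP moment). With σ² = 11 (so σ⁶ = 1331) and c = 4/36 = 0.111111: E[X³] = 1331 · (1 + 3·0.111111 + (0.111111)²) = 1331 · 1.345679.

So E[X^3] = 1791.098765.


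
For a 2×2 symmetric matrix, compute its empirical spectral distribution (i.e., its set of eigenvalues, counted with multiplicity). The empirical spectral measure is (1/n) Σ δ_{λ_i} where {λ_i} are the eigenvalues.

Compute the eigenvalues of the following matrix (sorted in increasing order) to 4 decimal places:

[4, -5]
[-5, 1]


Since M is real symmetric, both eigenvalues are real; they are the roots of det(λI − M) = λ² − (tr M) λ + det M.
tr M = 4 + 1 = 5.
det M = 4·1 − (-5)² = 4 − 25 = -21.
Characteristic polynomial: λ² − 5λ − 21 = 0.
Discriminant Δ = (tr M)² − 4·det M = 25 − (-84) = 109; √Δ = 10.440307.
λ = (tr M ± √Δ)/2 = (5 ± 10.440307)/2, giving (tr M − √Δ)/2 = -2.7202 and (tr M + √Δ)/2 = 7.7202.

Eigenvalues sorted in increasing order: [-2.7202, 7.7202].


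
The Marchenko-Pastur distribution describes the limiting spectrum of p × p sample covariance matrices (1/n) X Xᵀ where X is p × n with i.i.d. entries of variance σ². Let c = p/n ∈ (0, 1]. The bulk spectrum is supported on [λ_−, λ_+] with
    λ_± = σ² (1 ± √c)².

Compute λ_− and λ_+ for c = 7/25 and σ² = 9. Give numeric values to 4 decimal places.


c = 7/25 = 0.280000; √c = 0.529150.
λ_− = σ² (1 − √c)² = 9 · (1 − 0.529150)² = 9 · (0.470850)² = 1.995295.
λ_+ = σ² (1 + √c)² = 9 · (1 + 0.529150)² = 9 · (1.529150)² = 21.044705.

Rounded to 4 decimal places: λ_− ≈ 1.9953, λ_+ ≈ 21.0447.


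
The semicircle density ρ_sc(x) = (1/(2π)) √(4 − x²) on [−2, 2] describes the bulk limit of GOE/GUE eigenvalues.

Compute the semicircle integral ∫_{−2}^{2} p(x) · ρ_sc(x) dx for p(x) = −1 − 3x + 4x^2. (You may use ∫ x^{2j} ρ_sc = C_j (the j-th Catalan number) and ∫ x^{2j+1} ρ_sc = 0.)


Write p(x) = Σ a_i x^i, split into monomials and integrate each against ρ_sc separately.
Using ∫ x^{2j} ρ_sc = C_j = (1/(j+1)) C(2j, j) (Catalan numbers) and ∫ x^{2j+1} ρ_sc = 0 (odd monomials vanish by symmetry):
  i = 0 (even): a_0 · C_{0} = -1 · 1 = -1
  i = 1 (odd): ∫ x^1 ρ_sc = 0 (vanishes)
  i = 2 (even): a_2 · C_{1} = 4 · 1 = 4

Summing the contributions: ∫_{−2}^{2} p(x) ρ_sc(x) dx = (-1) + 4 = 3.


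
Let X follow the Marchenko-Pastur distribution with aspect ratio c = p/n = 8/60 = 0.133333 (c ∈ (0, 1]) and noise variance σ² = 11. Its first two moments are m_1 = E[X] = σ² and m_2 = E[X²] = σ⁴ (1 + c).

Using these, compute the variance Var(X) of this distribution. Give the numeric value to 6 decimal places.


m_1 = E[X] = σ² = 11, so m_1² = 121.
m_2 = E[X²] = σ⁴ (1 + c) = 121 · (1 + 0.133333) = 121 · 1.133333 = 137.133333.
(Note m_2 − m_1² simplifies to c · σ⁴ = 0.133333 · 121.)

Var(X) = m_2 − m_1² = 137.133333 − 121 = 16.133333.


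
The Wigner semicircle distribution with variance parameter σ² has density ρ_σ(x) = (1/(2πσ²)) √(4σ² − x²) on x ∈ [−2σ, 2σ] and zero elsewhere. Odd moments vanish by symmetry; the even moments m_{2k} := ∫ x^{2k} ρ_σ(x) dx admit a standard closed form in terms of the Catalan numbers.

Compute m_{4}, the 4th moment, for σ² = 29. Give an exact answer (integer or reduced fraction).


By the scaled semicircle moment identity, m_{2k} = σ^{2k} · C_k with k = 2.
C_2 = (1/(k+1)) · C(2k, k) = (1/3) · C(4, 2) = (1/3) · 6 = 2.
σ^{2k} = (σ²)^k = (29)^2 = 841.

Therefore m_{4} = σ^{4} · C_2 = 841 · 2 = 1682.


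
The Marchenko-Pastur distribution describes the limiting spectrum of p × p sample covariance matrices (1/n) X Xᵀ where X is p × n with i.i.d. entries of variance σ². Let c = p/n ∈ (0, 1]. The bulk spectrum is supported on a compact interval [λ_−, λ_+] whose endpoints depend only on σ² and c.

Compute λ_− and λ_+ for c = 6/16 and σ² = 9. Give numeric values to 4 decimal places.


c = 6/16 = 0.375000; √c = 0.612372.
λ_− = σ² (1 − √c)² = 9 · (1 − 0.612372)² = 9 · (0.387628)² = 1.352296.
λ_+ = σ² (1 + √c)² = 9 · (1 + 0.612372)² = 9 · (1.612372)² = 23.397704.

Rounded to 4 decimal places: λ_− ≈ 1.3523, λ_+ ≈ 23.3977.


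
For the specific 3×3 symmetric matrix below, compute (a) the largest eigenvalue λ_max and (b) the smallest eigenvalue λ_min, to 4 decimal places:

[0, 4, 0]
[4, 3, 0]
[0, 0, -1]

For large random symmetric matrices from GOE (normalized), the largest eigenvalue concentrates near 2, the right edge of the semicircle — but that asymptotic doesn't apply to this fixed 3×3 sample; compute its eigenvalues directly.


Since M is real symmetric, all three eigenvalues are real; they are the roots of det(λI − M) = λ³ − (tr M) λ² + s λ − det M, where s is the sum of the principal 2×2 minors.
tr M = 0 + 3 + (-1) = 2.
s = (0·3 − 4²) + (0·(-1) − 0²) + (3·(-1) − 0²) = -16 + 0 + (-3) = -19.
det M (expand along row 1) = 0·(-3) − 4·(-4) + 0·0 = 16.
Characteristic polynomial: λ³ − 2λ² − 19λ − 16 = 0.
Substitute λ = y + (tr M)/3 = y + 0.666667 to remove the quadratic term: y³ + p·y + q = 0 with p = s − (tr M)²/3 = -20.333333 and q = −2(tr M)³/27 + (tr M)·s/3 − det M = -29.259259.
Three real roots ⇒ use the trigonometric (Viète) form: r = 2√(−p/3) = 5.206833, φ = arccos(3q/(p·r)) = arccos(0.829091) = 0.593316 rad.
y_k = r·cos(φ/3 − 2πk/3) for k = 0, 1, 2 gives y = 5.105335, -1.666667, -3.438669.
λ_k = y_k + 0.666667 gives λ = 5.7720, -1.0000, -2.7720 (check: the sum is 2.0000 = tr M).

Hence λ_max = 5.7720 and λ_min = -2.7720.


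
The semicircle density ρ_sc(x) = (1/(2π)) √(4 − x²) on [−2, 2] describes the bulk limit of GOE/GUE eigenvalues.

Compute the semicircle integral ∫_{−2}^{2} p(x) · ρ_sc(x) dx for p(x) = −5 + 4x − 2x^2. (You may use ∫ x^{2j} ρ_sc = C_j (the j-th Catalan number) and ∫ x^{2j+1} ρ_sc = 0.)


Write p(x) = Σ a_i x^i, split into monomials and integrate each against ρ_sc separately.
Using ∫ x^{2j} ρ_sc = C_j = (1/(j+1)) C(2j, j) (Catalan numbers) and ∫ x^{2j+1} ρ_sc = 0 (odd monomials vanish by symmetry):
  i = 0 (even): a_0 · C_{0} = -5 · 1 = -5
  i = 1 (odd): ∫ x^1 ρ_sc = 0 (vanishes)
  i = 2 (even): a_2 · C_{1} = -2 · 1 = -2

Summing the contributions: ∫_{−2}^{2} p(x) ρ_sc(x) dx = (-5) + (-2) = -7.


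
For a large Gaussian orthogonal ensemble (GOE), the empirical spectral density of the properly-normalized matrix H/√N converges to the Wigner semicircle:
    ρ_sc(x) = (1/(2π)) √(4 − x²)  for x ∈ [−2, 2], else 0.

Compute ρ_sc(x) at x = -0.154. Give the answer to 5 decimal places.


ρ_sc(x) = (1/(2π)) √(4 − x²). With x = -0.154:
  4 − x² = 4 − (-0.154)² = 4 − 0.023716 = 3.976284.
  √(4 − x²) = 1.994062.
  1/(2π) = 0.159155.
  ρ_sc(-0.154) = 0.159155 · 1.994062 = 0.317365.

Rounded to 5 decimal places: ρ_sc(-0.154) ≈ 0.31736.


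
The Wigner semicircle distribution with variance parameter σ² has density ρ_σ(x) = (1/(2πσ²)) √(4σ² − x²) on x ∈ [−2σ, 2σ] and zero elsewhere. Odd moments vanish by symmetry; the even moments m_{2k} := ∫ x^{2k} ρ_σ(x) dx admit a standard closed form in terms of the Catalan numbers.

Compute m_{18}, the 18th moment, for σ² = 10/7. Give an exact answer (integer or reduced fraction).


By the scaled semicircle moment identity, m_{2k} = σ^{2k} · C_k with k = 9.
C_9 = (1/(k+1)) · C(2k, k) = (1/10) · C(18, 9) = (1/10) · 48620 = 4862.
σ^{2k} = (σ²)^k = (10/7)^9 = 1000000000/40353607.

Therefore m_{18} = σ^{18} · C_9 = (1000000000/40353607) · 4862 = 4862000000000/40353607.


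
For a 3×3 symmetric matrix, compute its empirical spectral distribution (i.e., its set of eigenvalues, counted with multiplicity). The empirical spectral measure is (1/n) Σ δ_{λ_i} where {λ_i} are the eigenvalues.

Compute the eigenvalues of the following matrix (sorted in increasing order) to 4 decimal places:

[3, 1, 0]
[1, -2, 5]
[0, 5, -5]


Since M is real symmetric, all three eigenvalues are real; they are the roots of det(λI − M) = λ³ − (tr M) λ² + s λ − det M, where s is the sum of the principal 2×2 minors.
tr M = 3 + (-2) + (-5) = -4.
s = (3·(-2) − 1²) + (3·(-5) − 0²) + ((-2)·(-5) − 5²) = -7 + (-15) + (-15) = -37.
det M (expand along row 1) = 3·(-15) − 1·(-5) + 0·5 = -40.
Characteristic polynomial: λ³ + 4λ² − 37λ + 40 = 0.
Substitute λ = y + (tr M)/3 = y − 1.333333 to remove the quadratic term: y³ + p·y + q = 0 with p = s − (tr M)²/3 = -42.333333 and q = −2(tr M)³/27 + (tr M)·s/3 − det M = 94.074074.
Three real roots ⇒ use the trigonometric (Viète) form: r = 2√(−p/3) = 7.512952, φ = arccos(3q/(p·r)) = arccos(-0.887357) = 2.662376 rad.
y_k = r·cos(φ/3 − 2πk/3) for k = 0, 1, 2 gives y = 4.743563, 2.673740, -7.417303.
λ_k = y_k − 1.333333 gives λ = 3.4102, 1.3404, -8.7506 (check: the sum is -4.0000 = tr M).

Eigenvalues sorted in increasing order: [-8.7506, 1.3404, 3.4102].


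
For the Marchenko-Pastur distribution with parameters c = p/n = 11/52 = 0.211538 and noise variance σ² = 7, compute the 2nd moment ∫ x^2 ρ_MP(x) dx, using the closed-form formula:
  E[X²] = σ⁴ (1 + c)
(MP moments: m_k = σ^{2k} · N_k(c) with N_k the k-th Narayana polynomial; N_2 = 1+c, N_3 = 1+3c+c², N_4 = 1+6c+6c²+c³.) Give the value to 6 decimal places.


E[X²] = σ⁴ (1 + c) (second MP moment). With σ² = 7 (so σ⁴ = 49) and c = 11/52 = 0.211538: E[X²] = 49 · (1 + 0.211538) = 49 · 1.211538.

So E[X^2] = 59.365385.


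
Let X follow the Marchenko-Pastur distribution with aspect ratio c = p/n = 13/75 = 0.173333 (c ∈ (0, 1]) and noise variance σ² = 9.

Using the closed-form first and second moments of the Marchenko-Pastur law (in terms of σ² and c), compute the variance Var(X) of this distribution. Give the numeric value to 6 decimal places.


Recall the MP moments m_1 = E[X] = σ² and m_2 = E[X²] = σ⁴ (1 + c).
m_1 = E[X] = σ² = 9, so m_1² = 81.
m_2 = E[X²] = σ⁴ (1 + c) = 81 · (1 + 0.173333) = 81 · 1.173333 = 95.040000.
(Note m_2 − m_1² simplifies to c · σ⁴ = 0.173333 · 81.)

Var(X) = m_2 − m_1² = 95.040000 − 81 = 14.040000.


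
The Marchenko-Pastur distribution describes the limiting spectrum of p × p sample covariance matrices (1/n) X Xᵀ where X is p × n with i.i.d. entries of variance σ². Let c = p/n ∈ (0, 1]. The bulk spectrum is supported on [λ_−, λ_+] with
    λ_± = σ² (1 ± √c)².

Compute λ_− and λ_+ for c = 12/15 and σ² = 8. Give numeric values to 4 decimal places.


c = 12/15 = 0.800000; √c = 0.894427.
λ_− = σ² (1 − √c)² = 8 · (1 − 0.894427)² = 8 · (0.105573)² = 0.089165.
λ_+ = σ² (1 + √c)² = 8 · (1 + 0.894427)² = 8 · (1.894427)² = 28.710835.

Rounded to 4 decimal places: λ_− ≈ 0.0892, λ_+ ≈ 28.7108.


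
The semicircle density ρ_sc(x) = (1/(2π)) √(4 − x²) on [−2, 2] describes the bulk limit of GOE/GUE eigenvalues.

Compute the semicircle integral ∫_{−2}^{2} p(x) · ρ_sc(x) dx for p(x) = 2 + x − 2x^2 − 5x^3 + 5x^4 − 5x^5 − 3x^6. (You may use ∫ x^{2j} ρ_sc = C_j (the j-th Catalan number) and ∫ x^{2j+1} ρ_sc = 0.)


Write p(x) = Σ a_i x^i, split into monomials and integrate each against ρ_sc separately.
Using ∫ x^{2j} ρ_sc = C_j = (1/(j+1)) C(2j, j) (Catalan numbers) and ∫ x^{2j+1} ρ_sc = 0 (odd monomials vanish by symmetry):
  i = 0 (even): a_0 · C_{0} = 2 · 1 = 2
  i = 1 (odd): ∫ x^1 ρ_sc = 0 (vanishes)
  i = 2 (even): a_2 · C_{1} = -2 · 1 = -2
  i = 3 (odd): ∫ x^3 ρ_sc = 0 (vanishes)
  i = 4 (even): a_4 · C_{2} = 5 · 2 = 10
  i = 5 (odd): ∫ x^5 ρ_sc = 0 (vanishes)
  i = 6 (even): a_6 · C_{3} = -3 · 5 = -15

Summing the contributions: ∫_{−2}^{2} p(x) ρ_sc(x) dx = 2 + (-2) + 10 + (-15) = -5.


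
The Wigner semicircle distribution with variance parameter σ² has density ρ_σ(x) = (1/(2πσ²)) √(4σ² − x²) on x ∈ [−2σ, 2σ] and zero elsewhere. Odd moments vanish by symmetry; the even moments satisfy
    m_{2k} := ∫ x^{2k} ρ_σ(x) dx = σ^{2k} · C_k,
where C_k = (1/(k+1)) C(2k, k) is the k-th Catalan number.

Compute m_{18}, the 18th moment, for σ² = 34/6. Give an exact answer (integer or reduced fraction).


By the scaled semicircle moment identity, m_{2k} = σ^{2k} · C_k with k = 9.
C_9 = (1/(k+1)) · C(2k, k) = (1/10) · C(18, 9) = (1/10) · 48620 = 4862.
σ^{2k} = (σ²)^k = (34/6)^9 = 118587876497/19683.

Therefore m_{18} = σ^{18} · C_9 = (118587876497/19683) · 4862 = 576574255528414/19683.


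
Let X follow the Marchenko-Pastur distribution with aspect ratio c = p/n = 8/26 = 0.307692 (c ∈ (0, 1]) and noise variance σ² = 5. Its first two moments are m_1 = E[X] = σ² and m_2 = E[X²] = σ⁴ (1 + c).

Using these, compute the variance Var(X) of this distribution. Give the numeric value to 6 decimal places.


m_1 = E[X] = σ² = 5, so m_1² = 25.
m_2 = E[X²] = σ⁴ (1 + c) = 25 · (1 + 0.307692) = 25 · 1.307692 = 32.692308.
(Note m_2 − m_1² simplifies to c · σ⁴ = 0.307692 · 25.)

Var(X) = m_2 − m_1² = 32.692308 − 25 = 7.692308.


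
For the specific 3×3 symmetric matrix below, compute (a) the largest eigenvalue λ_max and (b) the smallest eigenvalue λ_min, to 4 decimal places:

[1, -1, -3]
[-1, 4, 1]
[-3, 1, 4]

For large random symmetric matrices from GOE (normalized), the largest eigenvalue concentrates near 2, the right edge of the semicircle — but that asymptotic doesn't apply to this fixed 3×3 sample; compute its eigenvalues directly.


Since M is real symmetric, all three eigenvalues are real; they are the roots of det(λI − M) = λ³ − (tr M) λ² + s λ − det M, where s is the sum of the principal 2×2 minors.
tr M = 1 + 4 + 4 = 9.
s = (1·4 − (-1)²) + (1·4 − (-3)²) + (4·4 − 1²) = 3 + (-5) + 15 = 13.
det M (expand along row 1) = 1·15 − (-1)·(-1) + (-3)·11 = -19.
Characteristic polynomial: λ³ − 9λ² + 13λ + 19 = 0.
Substitute λ = y + (tr M)/3 = y + 3.000000 to remove the quadratic term: y³ + p·y + q = 0 with p = s − (tr M)²/3 = -14.000000 and q = −2(tr M)³/27 + (tr M)·s/3 − det M = 4.000000.
Three real roots ⇒ use the trigonometric (Viète) form: r = 2√(−p/3) = 4.320494, φ = arccos(3q/(p·r)) = arccos(-0.198390) = 1.770511 rad.
y_k = r·cos(φ/3 − 2πk/3) for k = 0, 1, 2 gives y = 3.589664, 0.287410, -3.877074.
λ_k = y_k + 3.000000 gives λ = 6.5897, 3.2874, -0.8771 (check: the sum is 9.0000 = tr M).

Hence λ_max = 6.5897 and λ_min = -0.8771.


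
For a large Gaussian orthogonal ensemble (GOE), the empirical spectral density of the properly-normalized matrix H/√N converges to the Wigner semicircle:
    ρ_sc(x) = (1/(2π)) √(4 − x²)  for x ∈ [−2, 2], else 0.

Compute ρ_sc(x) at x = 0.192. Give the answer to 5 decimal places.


ρ_sc(x) = (1/(2π)) √(4 − x²). With x = 0.192:
  4 − x² = 4 − (0.192)² = 4 − 0.036864 = 3.963136.
  √(4 − x²) = 1.990763.
  1/(2π) = 0.159155.
  ρ_sc(0.192) = 0.159155 · 1.990763 = 0.316840.

Rounded to 5 decimal places: ρ_sc(0.192) ≈ 0.31684.


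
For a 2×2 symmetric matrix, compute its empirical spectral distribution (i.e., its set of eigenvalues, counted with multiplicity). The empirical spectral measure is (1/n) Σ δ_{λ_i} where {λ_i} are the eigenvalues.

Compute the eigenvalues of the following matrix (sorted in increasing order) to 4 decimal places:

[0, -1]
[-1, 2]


Since M is real symmetric, both eigenvalues are real; they are the roots of det(λI − M) = λ² − (tr M) λ + det M.
tr M = 0 + 2 = 2.
det M = 0·2 − (-1)² = 0 − 1 = -1.
Characteristic polynomial: λ² − 2λ − 1 = 0.
Discriminant Δ = (tr M)² − 4·det M = 4 − (-4) = 8; √Δ = 2.828427.
λ = (tr M ± √Δ)/2 = (2 ± 2.828427)/2, giving (tr M − √Δ)/2 = -0.4142 and (tr M + √Δ)/2 = 2.4142.

Eigenvalues sorted in increasing order: [-0.4142, 2.4142].


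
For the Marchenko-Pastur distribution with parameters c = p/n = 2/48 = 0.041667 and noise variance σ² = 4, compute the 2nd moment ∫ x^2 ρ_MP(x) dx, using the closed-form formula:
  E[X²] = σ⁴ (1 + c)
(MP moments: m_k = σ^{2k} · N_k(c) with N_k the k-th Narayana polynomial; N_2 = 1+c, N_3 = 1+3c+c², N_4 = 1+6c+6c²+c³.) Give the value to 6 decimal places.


E[X²] = σ⁴ (1 + c) (second MP moment). With σ² = 4 (so σ⁴ = 16) and c = 2/48 = 0.041667: E[X²] = 16 · (1 + 0.041667) = 16 · 1.041667.

So E[X^2] = 16.666667.


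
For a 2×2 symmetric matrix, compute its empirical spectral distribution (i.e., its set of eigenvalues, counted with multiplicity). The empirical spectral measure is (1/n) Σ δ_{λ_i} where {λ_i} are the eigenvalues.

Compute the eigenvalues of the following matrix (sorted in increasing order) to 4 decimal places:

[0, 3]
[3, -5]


Since M is real symmetric, both eigenvalues are real; they are the roots of det(λI − M) = λ² − (tr M) λ + det M.
tr M = 0 + (-5) = -5.
det M = 0·(-5) − 3² = 0 − 9 = -9.
Characteristic polynomial: λ² + 5λ − 9 = 0.
Discriminant Δ = (tr M)² − 4·det M = 25 − (-36) = 61; √Δ = 7.810250.
λ = (tr M ± √Δ)/2 = (-5 ± 7.810250)/2, giving (tr M − √Δ)/2 = -6.4051 and (tr M + √Δ)/2 = 1.4051.

Eigenvalues sorted in increasing order: [-6.4051, 1.4051].


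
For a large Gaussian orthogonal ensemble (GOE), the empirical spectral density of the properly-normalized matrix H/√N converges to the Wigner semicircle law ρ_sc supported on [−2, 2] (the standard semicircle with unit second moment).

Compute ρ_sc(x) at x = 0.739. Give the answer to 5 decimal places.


ρ_sc(x) = (1/(2π)) √(4 − x²). With x = 0.739:
  4 − x² = 4 − (0.739)² = 4 − 0.546121 = 3.453879.
  √(4 − x²) = 1.858461.
  1/(2π) = 0.159155.
  ρ_sc(0.739) = 0.159155 · 1.858461 = 0.295783.

Rounded to 5 decimal places: ρ_sc(0.739) ≈ 0.29578.


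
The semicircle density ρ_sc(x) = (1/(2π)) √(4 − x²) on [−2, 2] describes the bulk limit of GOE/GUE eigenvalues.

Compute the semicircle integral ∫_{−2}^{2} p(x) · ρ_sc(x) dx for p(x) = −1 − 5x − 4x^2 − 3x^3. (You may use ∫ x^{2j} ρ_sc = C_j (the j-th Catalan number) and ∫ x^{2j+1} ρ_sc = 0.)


Write p(x) = Σ a_i x^i, split into monomials and integrate each against ρ_sc separately.
Using ∫ x^{2j} ρ_sc = C_j = (1/(j+1)) C(2j, j) (Catalan numbers) and ∫ x^{2j+1} ρ_sc = 0 (odd monomials vanish by symmetry):
  i = 0 (even): a_0 · C_{0} = -1 · 1 = -1
  i = 1 (odd): ∫ x^1 ρ_sc = 0 (vanishes)
  i = 2 (even): a_2 · C_{1} = -4 · 1 = -4
  i = 3 (odd): ∫ x^3 ρ_sc = 0 (vanishes)

Summing the contributions: ∫_{−2}^{2} p(x) ρ_sc(x) dx = (-1) + (-4) = -5.


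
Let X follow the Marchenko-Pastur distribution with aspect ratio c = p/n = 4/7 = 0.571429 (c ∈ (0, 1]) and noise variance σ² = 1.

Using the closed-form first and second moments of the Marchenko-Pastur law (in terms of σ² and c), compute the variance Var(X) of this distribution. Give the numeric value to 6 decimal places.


Recall the MP moments m_1 = E[X] = σ² and m_2 = E[X²] = σ⁴ (1 + c).
m_1 = E[X] = σ² = 1, so m_1² = 1.
m_2 = E[X²] = σ⁴ (1 + c) = 1 · (1 + 0.571429) = 1 · 1.571429 = 1.571429.
(Note m_2 − m_1² simplifies to c · σ⁴ = 0.571429 · 1.)

Var(X) = m_2 − m_1² = 1.571429 − 1 = 0.571429.


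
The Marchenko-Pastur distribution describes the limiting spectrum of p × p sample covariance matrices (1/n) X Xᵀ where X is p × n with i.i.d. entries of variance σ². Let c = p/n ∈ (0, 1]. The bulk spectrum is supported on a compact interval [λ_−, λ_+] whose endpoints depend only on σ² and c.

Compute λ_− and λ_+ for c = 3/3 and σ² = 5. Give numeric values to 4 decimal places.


c = 3/3 = 1.000000; √c = 1.000000.
λ_− = σ² (1 − √c)² = 5 · (1 − 1.000000)² = 5 · (0.000000)² = 0.000000.
λ_+ = σ² (1 + √c)² = 5 · (1 + 1.000000)² = 5 · (2.000000)² = 20.000000.

Rounded to 4 decimal places: λ_− ≈ 0.0000, λ_+ ≈ 20.0000.


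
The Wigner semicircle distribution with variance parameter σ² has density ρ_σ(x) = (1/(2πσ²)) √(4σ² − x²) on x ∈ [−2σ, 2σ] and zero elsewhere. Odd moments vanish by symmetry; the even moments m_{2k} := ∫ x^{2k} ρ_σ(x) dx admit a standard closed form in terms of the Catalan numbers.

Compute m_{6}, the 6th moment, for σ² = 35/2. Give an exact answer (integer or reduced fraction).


By the scaled semicircle moment identity, m_{2k} = σ^{2k} · C_k with k = 3.
C_3 = (1/(k+1)) · C(2k, k) = (1/4) · C(6, 3) = (1/4) · 20 = 5.
σ^{2k} = (σ²)^k = (35/2)^3 = 42875/8.

Therefore m_{6} = σ^{6} · C_3 = (42875/8) · 5 = 214375/8.


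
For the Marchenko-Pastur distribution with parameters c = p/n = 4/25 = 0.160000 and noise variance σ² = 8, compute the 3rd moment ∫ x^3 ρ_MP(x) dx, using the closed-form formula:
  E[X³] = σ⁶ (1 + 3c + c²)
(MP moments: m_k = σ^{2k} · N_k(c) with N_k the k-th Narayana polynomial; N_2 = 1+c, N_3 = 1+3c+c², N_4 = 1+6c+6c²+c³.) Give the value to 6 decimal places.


E[X³] = σ⁶ (1 + 3c + c²) (third MP moment). With σ² = 8 (so σ⁶ = 512) and c = 4/25 = 0.160000: E[X³] = 512 · (1 + 3·0.160000 + (0.160000)²) = 512 · 1.505600.

So E[X^3] = 770.867200.


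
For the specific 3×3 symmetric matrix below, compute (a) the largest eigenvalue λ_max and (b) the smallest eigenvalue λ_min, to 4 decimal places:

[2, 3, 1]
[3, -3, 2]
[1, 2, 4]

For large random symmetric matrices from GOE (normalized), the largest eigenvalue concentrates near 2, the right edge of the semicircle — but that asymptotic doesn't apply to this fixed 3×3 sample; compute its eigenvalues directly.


Since M is real symmetric, all three eigenvalues are real; they are the roots of det(λI − M) = λ³ − (tr M) λ² + s λ − det M, where s is the sum of the principal 2×2 minors.
tr M = 2 + (-3) + 4 = 3.
s = (2·(-3) − 3²) + (2·4 − 1²) + ((-3)·4 − 2²) = -15 + 7 + (-16) = -24.
det M (expand along row 1) = 2·(-16) − 3·10 + 1·9 = -53.
Characteristic polynomial: λ³ − 3λ² − 24λ + 53 = 0.
Substitute λ = y + (tr M)/3 = y + 1.000000 to remove the quadratic term: y³ + p·y + q = 0 with p = s − (tr M)²/3 = -27.000000 and q = −2(tr M)³/27 + (tr M)·s/3 − det M = 27.000000.
Three real roots ⇒ use the trigonometric (Viète) form: r = 2√(−p/3) = 6.000000, φ = arccos(3q/(p·r)) = arccos(-0.500000) = 2.094395 rad.
y_k = r·cos(φ/3 − 2πk/3) for k = 0, 1, 2 gives y = 4.596267, 1.041889, -5.638156.
λ_k = y_k + 1.000000 gives λ = 5.5963, 2.0419, -4.6382 (check: the sum is 3.0000 = tr M).

Hence λ_max = 5.5963 and λ_min = -4.6382.


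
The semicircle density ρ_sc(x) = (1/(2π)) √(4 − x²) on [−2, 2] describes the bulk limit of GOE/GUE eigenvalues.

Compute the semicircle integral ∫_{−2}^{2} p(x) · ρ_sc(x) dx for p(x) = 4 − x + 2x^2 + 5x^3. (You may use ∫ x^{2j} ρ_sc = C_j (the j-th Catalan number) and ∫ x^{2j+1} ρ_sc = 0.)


Write p(x) = Σ a_i x^i, split into monomials and integrate each against ρ_sc separately.
Using ∫ x^{2j} ρ_sc = C_j = (1/(j+1)) C(2j, j) (Catalan numbers) and ∫ x^{2j+1} ρ_sc = 0 (odd monomials vanish by symmetry):
  i = 0 (even): a_0 · C_{0} = 4 · 1 = 4
  i = 1 (odd): ∫ x^1 ρ_sc = 0 (vanishes)
  i = 2 (even): a_2 · C_{1} = 2 · 1 = 2
  i = 3 (odd): ∫ x^3 ρ_sc = 0 (vanishes)

Summing the contributions: ∫_{−2}^{2} p(x) ρ_sc(x) dx = 4 + 2 = 6.


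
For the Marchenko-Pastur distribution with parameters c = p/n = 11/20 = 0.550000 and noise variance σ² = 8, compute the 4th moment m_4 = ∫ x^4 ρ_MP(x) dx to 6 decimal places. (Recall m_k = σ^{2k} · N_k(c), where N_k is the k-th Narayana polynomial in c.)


E[X⁴] = σ⁸ (1 + 6c + 6c² + c³) (fourth MP moment). With σ² = 8 (so σ⁸ = 4096) and c = 11/20 = 0.550000: E[X⁴] = 4096 · (1 + 6·0.550000 + 6·(0.550000)² + (0.550000)³) = 4096 · 6.281375.

So E[X^4] = 25728.512000.


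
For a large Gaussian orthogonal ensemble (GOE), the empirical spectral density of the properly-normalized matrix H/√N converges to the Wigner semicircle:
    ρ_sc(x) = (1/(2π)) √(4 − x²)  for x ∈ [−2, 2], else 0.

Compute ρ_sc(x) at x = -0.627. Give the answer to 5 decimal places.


ρ_sc(x) = (1/(2π)) √(4 − x²). With x = -0.627:
  4 − x² = 4 − (-0.627)² = 4 − 0.393129 = 3.606871.
  √(4 − x²) = 1.899176.
  1/(2π) = 0.159155.
  ρ_sc(-0.627) = 0.159155 · 1.899176 = 0.302263.

Rounded to 5 decimal places: ρ_sc(-0.627) ≈ 0.30226.


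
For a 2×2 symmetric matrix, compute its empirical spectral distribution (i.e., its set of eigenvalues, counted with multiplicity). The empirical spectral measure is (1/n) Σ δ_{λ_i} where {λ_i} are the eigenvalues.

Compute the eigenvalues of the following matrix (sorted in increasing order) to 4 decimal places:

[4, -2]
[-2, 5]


Since M is real symmetric, both eigenvalues are real; they are the roots of det(λI − M) = λ² − (tr M) λ + det M.
tr M = 4 + 5 = 9.
det M = 4·5 − (-2)² = 20 − 4 = 16.
Characteristic polynomial: λ² − 9λ + 16 = 0.
Discriminant Δ = (tr M)² − 4·det M = 81 − 64 = 17; √Δ = 4.123106.
λ = (tr M ± √Δ)/2 = (9 ± 4.123106)/2, giving (tr M − √Δ)/2 = 2.4384 and (tr M + √Δ)/2 = 6.5616.

Eigenvalues sorted in increasing order: [2.4384, 6.5616].


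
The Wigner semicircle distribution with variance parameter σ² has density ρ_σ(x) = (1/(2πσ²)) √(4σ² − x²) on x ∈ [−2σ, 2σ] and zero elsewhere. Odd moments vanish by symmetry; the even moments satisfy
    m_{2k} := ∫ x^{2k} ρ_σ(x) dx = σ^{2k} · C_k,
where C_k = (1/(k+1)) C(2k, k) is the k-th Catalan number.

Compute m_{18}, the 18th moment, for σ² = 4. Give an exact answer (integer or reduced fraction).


By the scaled semicircle moment identity, m_{2k} = σ^{2k} · C_k with k = 9.
C_9 = (1/(k+1)) · C(2k, k) = (1/10) · C(18, 9) = (1/10) · 48620 = 4862.
σ^{2k} = (σ²)^k = (4)^9 = 262144.

Therefore m_{18} = σ^{18} · C_9 = 262144 · 4862 = 1274544128.


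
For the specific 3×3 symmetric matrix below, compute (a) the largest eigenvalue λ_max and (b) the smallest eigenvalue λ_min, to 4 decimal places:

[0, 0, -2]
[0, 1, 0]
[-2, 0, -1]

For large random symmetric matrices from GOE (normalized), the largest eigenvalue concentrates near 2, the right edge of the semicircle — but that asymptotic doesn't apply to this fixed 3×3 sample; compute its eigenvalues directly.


Since M is real symmetric, all three eigenvalues are real; they are the roots of det(λI − M) = λ³ − (tr M) λ² + s λ − det M, where s is the sum of the principal 2×2 minors.
tr M = 0 + 1 + (-1) = 0.
s = (0·1 − 0²) + (0·(-1) − (-2)²) + (1·(-1) − 0²) = 0 + (-4) + (-1) = -5.
det M (expand along row 1) = 0·(-1) − 0·0 + (-2)·2 = -4.
Characteristic polynomial: λ³ − 5λ + 4 = 0.
Substitute λ = y + (tr M)/3 = y + 0.000000 to remove the quadratic term: y³ + p·y + q = 0 with p = s − (tr M)²/3 = -5.000000 and q = −2(tr M)³/27 + (tr M)·s/3 − det M = 4.000000.
Three real roots ⇒ use the trigonometric (Viète) form: r = 2√(−p/3) = 2.581989, φ = arccos(3q/(p·r)) = arccos(-0.929516) = 2.763895 rad.
y_k = r·cos(φ/3 − 2πk/3) for k = 0, 1, 2 gives y = 1.561553, 1.000000, -2.561553.
λ_k = y_k + 0.000000 gives λ = 1.5616, 1.0000, -2.5616 (check: the sum is 0.0000 = tr M).

Hence λ_max = 1.5616 and λ_min = -2.5616.
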